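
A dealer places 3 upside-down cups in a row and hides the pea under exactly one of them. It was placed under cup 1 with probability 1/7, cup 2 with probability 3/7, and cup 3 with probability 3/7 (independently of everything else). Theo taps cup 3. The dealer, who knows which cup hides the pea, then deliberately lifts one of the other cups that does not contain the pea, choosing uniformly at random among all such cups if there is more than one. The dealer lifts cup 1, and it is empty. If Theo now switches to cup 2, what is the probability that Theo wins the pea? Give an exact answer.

Condition on the true location of the pea.
If it is under cup 1 (prior 1/7): the dealer opened cup 1, so this case is ruled out; weight (1/7)·0 = 0.
If it is under cup 2 (prior 3/7): the dealer has no choice, probability 1; weight (3/7)·1 = 3/7.
If it is under cup 3 (prior 3/7): the dealer has 2 equally likely choices, so probability 1/2; weight (3/7)·(1/2) = 3/14.
The weights sum to 9/14.
So P(the pea under cup 2 | the dealer opened cup 1) = (3/7) / (9/14) = 2/3.

2/3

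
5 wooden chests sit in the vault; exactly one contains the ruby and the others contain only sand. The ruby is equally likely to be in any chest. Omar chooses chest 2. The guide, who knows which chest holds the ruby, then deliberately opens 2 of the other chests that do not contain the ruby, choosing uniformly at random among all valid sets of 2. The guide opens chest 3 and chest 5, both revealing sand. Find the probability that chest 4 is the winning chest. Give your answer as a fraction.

Consider each possible location of the ruby in turn.
If it is in either of chests 1 and 4 (prior 1/5 each): the guide has 3 equally likely choices, so probability 1/3; weight (1/5)·(1/3) = 1/15 each.
If it is in chest 2 (prior 1/5): the guide has 6 equally likely choices, so probability 1/6; weight (1/5)·(1/6) = 1/30.
If it is in either of chests 3 and 5 (prior 1/5 each): that chest was opened and seen not to hold the prize — ruled out; weight (1/5)·0 = 0 each.
The weights sum to 1/6.
So P(the ruby in chest 4 | the guide opened chest 3 and chest 5) = (1/15) / (1/6) = 2/5.

2/5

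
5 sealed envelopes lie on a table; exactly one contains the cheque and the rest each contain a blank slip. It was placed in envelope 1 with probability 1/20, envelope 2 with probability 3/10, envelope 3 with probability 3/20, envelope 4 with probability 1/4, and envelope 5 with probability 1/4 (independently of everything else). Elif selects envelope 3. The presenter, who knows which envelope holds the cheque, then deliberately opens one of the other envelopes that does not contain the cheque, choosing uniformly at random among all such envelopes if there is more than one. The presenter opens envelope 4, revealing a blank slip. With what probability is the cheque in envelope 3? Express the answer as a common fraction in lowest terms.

3/19

Apply Bayes' rule, conditioning on where the cheque actually is.
If it is in envelope 1 (prior 1/20): the presenter has 3 equally likely choices, so probability 1/3; weight (1/20)·(1/3) = 1/60.
If it is in envelope 2 (prior 3/10): the presenter has 3 equally likely choices, so probability 1/3; weight (3/10)·(1/3) = 1/10.
If it is in envelope 3 (prior 3/20): the presenter has 4 equally likely choices, so probability 1/4; weight (3/20)·(1/4) = 3/80.
If it is in envelope 4 (prior 1/4): the presenter opened envelope 4, so this case is ruled out; weight (1/4)·0 = 0.
If it is in envelope 5 (prior 1/4): the presenter has 3 equally likely choices, so probability 1/3; weight (1/4)·(1/3) = 1/12.
The weights sum to 19/80.
So P(the cheque in envelope 3 | the presenter opened envelope 4) = (3/80) / (19/80) = 3/19.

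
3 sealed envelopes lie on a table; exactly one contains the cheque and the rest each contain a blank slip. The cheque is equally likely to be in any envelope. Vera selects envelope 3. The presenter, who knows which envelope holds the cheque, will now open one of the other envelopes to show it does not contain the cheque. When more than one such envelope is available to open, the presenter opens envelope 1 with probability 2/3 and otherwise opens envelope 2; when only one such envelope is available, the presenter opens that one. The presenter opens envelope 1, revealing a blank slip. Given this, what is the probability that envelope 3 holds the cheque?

2/5

Consider each possible location of the cheque in turn.
If it is in envelope 1 (prior 1/3): the presenter opened envelope 1, so this case is ruled out; weight (1/3)·0 = 0.
If it is in envelope 2 (prior 1/3): only envelope 1 is available, probability 1; weight (1/3)·1 = 1/3.
If it is in envelope 3 (prior 1/3): envelope 1 is available, opened with probability 2/3; weight (1/3)·(2/3) = 2/9.
The weights sum to 5/9.
So P(the cheque in envelope 3 | the presenter opened envelope 1) = (2/9) / (5/9) = 2/5.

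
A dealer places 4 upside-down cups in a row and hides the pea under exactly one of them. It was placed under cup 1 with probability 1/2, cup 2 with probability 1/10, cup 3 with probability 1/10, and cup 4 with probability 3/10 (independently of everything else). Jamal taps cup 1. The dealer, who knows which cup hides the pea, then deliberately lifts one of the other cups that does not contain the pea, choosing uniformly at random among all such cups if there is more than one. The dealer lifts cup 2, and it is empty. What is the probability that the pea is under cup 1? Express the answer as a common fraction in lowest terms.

5/11

Consider each possible location of the pea in turn.
If it is under cup 1 (prior 1/2): the dealer has 3 equally likely choices, so probability 1/3; weight (1/2)·(1/3) = 1/6.
If it is under cup 2 (prior 1/10): the dealer opened cup 2, so this case is ruled out; weight (1/10)·0 = 0.
If it is under cup 3 (prior 1/10): the dealer has 2 equally likely choices, so probability 1/2; weight (1/10)·(1/2) = 1/20.
If it is under cup 4 (prior 3/10): the dealer has 2 equally likely choices, so probability 1/2; weight (3/10)·(1/2) = 3/20.
The weights sum to 11/30.
So P(the pea under cup 1 | the dealer opened cup 2) = (1/6) / (11/30) = 5/11.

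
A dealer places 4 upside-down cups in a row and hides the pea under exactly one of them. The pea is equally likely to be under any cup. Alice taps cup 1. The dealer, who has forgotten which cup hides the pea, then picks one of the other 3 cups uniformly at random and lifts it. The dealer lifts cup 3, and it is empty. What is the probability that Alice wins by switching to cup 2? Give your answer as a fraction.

Apply Bayes' rule, conditioning on where the pea actually is.
If it is under any of cups 1, 2, and 4 (prior 1/4 each): the dealer picks cup 3 with probability 1/3 regardless, and it is not the prize; weight (1/4)·(1/3) = 1/12 each.
If it is under cup 3 (prior 1/4): the dealer opened cup 3, so this case is ruled out; weight (1/4)·0 = 0.
The weights sum to 1/4.
So P(the pea under cup 2 | the dealer opened cup 3) = (1/12) / (1/4) = 1/3.

1/3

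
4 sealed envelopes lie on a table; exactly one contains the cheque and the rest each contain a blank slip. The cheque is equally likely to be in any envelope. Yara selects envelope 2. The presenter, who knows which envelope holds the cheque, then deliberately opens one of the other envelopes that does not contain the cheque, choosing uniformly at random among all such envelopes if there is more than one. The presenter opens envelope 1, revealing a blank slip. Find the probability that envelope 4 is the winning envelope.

Consider each possible location of the cheque in turn.
If it is in envelope 1 (prior 1/4): the presenter opened envelope 1, so this case is ruled out; weight (1/4)·0 = 0.
If it is in envelope 2 (prior 1/4): the presenter has 3 equally likely choices, so probability 1/3; weight (1/4)·(1/3) = 1/12.
If it is in either of envelopes 3 and 4 (prior 1/4 each): the presenter has 2 equally likely choices, so probability 1/2; weight (1/4)·(1/2) = 1/8 each.
The weights sum to 1/3.
So P(the cheque in envelope 4 | the presenter opened envelope 1) = (1/8) / (1/3) = 3/8.

3/8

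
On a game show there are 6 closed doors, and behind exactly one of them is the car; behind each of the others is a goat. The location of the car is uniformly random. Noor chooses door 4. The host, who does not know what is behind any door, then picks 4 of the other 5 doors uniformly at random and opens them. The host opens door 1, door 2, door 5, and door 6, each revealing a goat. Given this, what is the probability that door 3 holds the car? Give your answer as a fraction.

1/2

Apply Bayes' rule, conditioning on where the car actually is.
If it is behind any of doors 1, 2, 5, and 6 (prior 1/6 each): that door was opened and seen not to hold the prize — ruled out; weight (1/6)·0 = 0 each.
If it is behind either of doors 3 and 4 (prior 1/6 each): the host picks exactly this set with probability 1/5 regardless, and none is the prize; weight (1/6)·(1/5) = 1/30 each.
The weights sum to 1/15.
So P(the car behind door 3 | the host opened door 1, door 2, door 5, and door 6) = (1/30) / (1/15) = 1/2.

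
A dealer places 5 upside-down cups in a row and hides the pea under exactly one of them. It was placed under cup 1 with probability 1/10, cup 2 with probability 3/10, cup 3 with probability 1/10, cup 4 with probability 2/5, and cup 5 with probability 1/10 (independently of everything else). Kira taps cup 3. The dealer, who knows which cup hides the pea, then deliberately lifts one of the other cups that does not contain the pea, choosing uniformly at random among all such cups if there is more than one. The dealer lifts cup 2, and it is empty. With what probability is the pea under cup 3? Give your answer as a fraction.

1/9

Condition on the true location of the pea.
If it is under either of cups 1 and 5 (prior 1/10 each): the dealer has 3 equally likely choices, so probability 1/3; weight (1/10)·(1/3) = 1/30 each.
If it is under cup 2 (prior 3/10): the dealer opened cup 2, so this case is ruled out; weight (3/10)·0 = 0.
If it is under cup 3 (prior 1/10): the dealer has 4 equally likely choices, so probability 1/4; weight (1/10)·(1/4) = 1/40.
If it is under cup 4 (prior 2/5): the dealer has 3 equally likely choices, so probability 1/3; weight (2/5)·(1/3) = 2/15.
The weights sum to 9/40.
So P(the pea under cup 3 | the dealer opened cup 2) = (1/40) / (9/40) = 1/9.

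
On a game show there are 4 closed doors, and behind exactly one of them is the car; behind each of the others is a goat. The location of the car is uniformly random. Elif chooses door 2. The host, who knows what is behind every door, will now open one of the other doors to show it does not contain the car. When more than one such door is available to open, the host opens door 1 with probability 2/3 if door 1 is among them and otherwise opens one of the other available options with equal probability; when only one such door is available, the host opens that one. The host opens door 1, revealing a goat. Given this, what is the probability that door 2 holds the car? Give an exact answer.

Consider each possible location of the car in turn.
If it is behind door 1 (prior 1/4): the host opened door 1, so this case is ruled out; weight (1/4)·0 = 0.
If it is behind any of doors 2, 3, and 4 (prior 1/4 each): door 1 is available, opened with probability 2/3; weight (1/4)·(2/3) = 1/6 each.
The weights sum to 1/2.
So P(the car behind door 2 | the host opened door 1) = (1/6) / (1/2) = 1/3.

1/3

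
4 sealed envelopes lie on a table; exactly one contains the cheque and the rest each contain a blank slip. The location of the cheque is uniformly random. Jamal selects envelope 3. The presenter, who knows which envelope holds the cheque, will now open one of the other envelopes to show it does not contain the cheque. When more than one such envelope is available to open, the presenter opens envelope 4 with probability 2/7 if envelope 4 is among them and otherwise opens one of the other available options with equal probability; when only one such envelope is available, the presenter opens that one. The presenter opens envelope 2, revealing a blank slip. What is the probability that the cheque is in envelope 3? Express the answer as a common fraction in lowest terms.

5/22

Consider each possible location of the cheque in turn.
If it is in envelope 1 (prior 1/4): envelope 4 is available but not opened, probability 5/7; weight (1/4)·(5/7) = 5/28.
If it is in envelope 2 (prior 1/4): the presenter opened envelope 2, so this case is ruled out; weight (1/4)·0 = 0.
If it is in envelope 3 (prior 1/4): envelope 4 is available but not opened; envelope 2 gets probability (1 − 2/7)/2 = 5/14; weight (1/4)·(5/14) = 5/56.
If it is in envelope 4 (prior 1/4): envelope 4 holds the prize so is unavailable; the presenter chooses uniformly among the 2 others, probability 1/2; weight (1/4)·(1/2) = 1/8.
The weights sum to 11/28.
So P(the cheque in envelope 3 | the presenter opened envelope 2) = (5/56) / (11/28) = 5/22.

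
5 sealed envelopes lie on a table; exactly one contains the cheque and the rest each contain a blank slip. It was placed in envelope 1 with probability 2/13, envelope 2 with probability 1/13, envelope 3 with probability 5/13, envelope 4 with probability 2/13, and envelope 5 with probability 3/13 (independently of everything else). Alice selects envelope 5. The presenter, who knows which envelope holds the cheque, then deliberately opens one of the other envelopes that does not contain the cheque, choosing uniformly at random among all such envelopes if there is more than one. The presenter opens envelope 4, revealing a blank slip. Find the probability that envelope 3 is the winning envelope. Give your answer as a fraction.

20/41

Apply Bayes' rule, conditioning on where the cheque actually is.
If it is in envelope 1 (prior 2/13): the presenter has 3 equally likely choices, so probability 1/3; weight (2/13)·(1/3) = 2/39.
If it is in envelope 2 (prior 1/13): the presenter has 3 equally likely choices, so probability 1/3; weight (1/13)·(1/3) = 1/39.
If it is in envelope 3 (prior 5/13): the presenter has 3 equally likely choices, so probability 1/3; weight (5/13)·(1/3) = 5/39.
If it is in envelope 4 (prior 2/13): the presenter opened envelope 4, so this case is ruled out; weight (2/13)·0 = 0.
If it is in envelope 5 (prior 3/13): the presenter has 4 equally likely choices, so probability 1/4; weight (3/13)·(1/4) = 3/52.
The weights sum to 41/156.
So P(the cheque in envelope 3 | the presenter opened envelope 4) = (5/39) / (41/156) = 20/41.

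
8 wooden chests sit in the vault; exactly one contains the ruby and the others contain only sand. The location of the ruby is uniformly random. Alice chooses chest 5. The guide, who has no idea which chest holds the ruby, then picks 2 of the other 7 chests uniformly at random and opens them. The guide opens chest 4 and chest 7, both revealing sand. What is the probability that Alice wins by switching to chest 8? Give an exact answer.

1/6

Because the guide chose which chests to open without knowing where the ruby is, the choice is independent of the prize location. Learning that none of the 2 opened chests holds the ruby simply rules out those 2 locations and leaves the remaining 6 chests still equally likely by symmetry.
So P(the ruby in chest 8) = 1/6.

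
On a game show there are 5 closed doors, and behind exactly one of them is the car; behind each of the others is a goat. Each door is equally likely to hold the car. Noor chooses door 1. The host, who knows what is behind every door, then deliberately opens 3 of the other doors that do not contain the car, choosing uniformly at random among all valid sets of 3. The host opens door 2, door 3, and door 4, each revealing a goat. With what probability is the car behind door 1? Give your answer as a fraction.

Consider each possible location of the car in turn.
If it is behind door 1 (prior 1/5): the host has 4 equally likely choices, so probability 1/4; weight (1/5)·(1/4) = 1/20.
If it is behind any of doors 2, 3, and 4 (prior 1/5 each): that door was opened and seen not to hold the prize — ruled out; weight (1/5)·0 = 0 each.
If it is behind door 5 (prior 1/5): the host has no choice, probability 1; weight (1/5)·1 = 1/5.
The weights sum to 1/4.
So P(the car behind door 1 | the host opened door 2, door 3, and door 4) = (1/20) / (1/4) = 1/5.

1/5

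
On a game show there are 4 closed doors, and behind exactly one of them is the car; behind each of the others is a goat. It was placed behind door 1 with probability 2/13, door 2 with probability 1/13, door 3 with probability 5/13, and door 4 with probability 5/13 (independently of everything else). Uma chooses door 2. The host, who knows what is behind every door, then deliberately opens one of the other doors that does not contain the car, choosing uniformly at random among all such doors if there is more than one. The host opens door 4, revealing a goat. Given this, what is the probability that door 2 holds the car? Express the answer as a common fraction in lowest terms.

Consider each possible location of the car in turn.
If it is behind door 1 (prior 2/13): the host has 2 equally likely choices, so probability 1/2; weight (2/13)·(1/2) = 1/13.
If it is behind door 2 (prior 1/13): the host has 3 equally likely choices, so probability 1/3; weight (1/13)·(1/3) = 1/39.
If it is behind door 3 (prior 5/13): the host has 2 equally likely choices, so probability 1/2; weight (5/13)·(1/2) = 5/26.
If it is behind door 4 (prior 5/13): the host opened door 4, so this case is ruled out; weight (5/13)·0 = 0.
The weights sum to 23/78.
So P(the car behind door 2 | the host opened door 4) = (1/39) / (23/78) = 2/23.

2/23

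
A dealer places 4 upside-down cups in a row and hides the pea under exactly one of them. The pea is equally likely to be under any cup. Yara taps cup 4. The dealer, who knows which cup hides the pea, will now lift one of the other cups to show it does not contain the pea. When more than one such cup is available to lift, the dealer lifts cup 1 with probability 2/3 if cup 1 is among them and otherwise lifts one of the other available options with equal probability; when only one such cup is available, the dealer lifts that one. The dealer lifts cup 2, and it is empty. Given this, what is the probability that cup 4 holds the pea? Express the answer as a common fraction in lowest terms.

1/6

Consider each possible location of the pea in turn.
If it is under cup 1 (prior 1/4): cup 1 holds the prize so is unavailable; the dealer chooses uniformly among the 2 others, probability 1/2; weight (1/4)·(1/2) = 1/8.
If it is under cup 2 (prior 1/4): the dealer opened cup 2, so this case is ruled out; weight (1/4)·0 = 0.
If it is under cup 3 (prior 1/4): cup 1 is available but not opened, probability 1/3; weight (1/4)·(1/3) = 1/12.
If it is under cup 4 (prior 1/4): cup 1 is available but not opened; cup 2 gets probability (1 − 2/3)/2 = 1/6; weight (1/4)·(1/6) = 1/24.
The weights sum to 1/4.
So P(the pea under cup 4 | the dealer opened cup 2) = (1/24) / (1/4) = 1/6.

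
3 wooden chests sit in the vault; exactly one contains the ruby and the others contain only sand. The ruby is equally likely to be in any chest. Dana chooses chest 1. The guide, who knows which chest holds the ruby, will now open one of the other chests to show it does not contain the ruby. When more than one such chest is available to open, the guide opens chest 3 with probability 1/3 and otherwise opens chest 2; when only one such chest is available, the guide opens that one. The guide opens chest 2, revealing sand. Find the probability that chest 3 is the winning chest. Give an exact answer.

Apply Bayes' rule, conditioning on where the ruby actually is.
If it is in chest 1 (prior 1/3): chest 3 is available but not opened, probability 2/3; weight (1/3)·(2/3) = 2/9.
If it is in chest 2 (prior 1/3): the guide opened chest 2, so this case is ruled out; weight (1/3)·0 = 0.
If it is in chest 3 (prior 1/3): only chest 2 is available, probability 1; weight (1/3)·1 = 1/3.
The weights sum to 5/9.
So P(the ruby in chest 3 | the guide opened chest 2) = (1/3) / (5/9) = 3/5.

3/5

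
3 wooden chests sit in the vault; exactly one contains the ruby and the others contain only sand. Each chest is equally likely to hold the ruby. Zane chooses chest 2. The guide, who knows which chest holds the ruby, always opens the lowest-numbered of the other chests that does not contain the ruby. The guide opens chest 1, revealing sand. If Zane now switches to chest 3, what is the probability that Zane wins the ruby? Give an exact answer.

1/2

Consider each possible location of the ruby in turn.
If it is in chest 1 (prior 1/3): the guide opened chest 1, so this case is ruled out; weight (1/3)·0 = 0.
If it is in either of chests 2 and 3 (prior 1/3 each): chest 1 is the lowest-numbered option available, probability 1; weight (1/3)·1 = 1/3 each.
The weights sum to 2/3.
So P(the ruby in chest 3 | the guide opened chest 1) = (1/3) / (2/3) = 1/2.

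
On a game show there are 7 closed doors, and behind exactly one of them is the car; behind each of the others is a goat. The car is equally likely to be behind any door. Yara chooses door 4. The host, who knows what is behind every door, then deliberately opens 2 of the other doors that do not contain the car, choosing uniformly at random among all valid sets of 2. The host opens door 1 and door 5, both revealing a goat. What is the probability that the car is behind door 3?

3/14

Apply Bayes' rule, conditioning on where the car actually is.
If it is behind either of doors 1 and 5 (prior 1/7 each): that door was opened and seen not to hold the prize — ruled out; weight (1/7)·0 = 0 each.
If it is behind any of doors 2, 3, 6, and 7 (prior 1/7 each): the host has 10 equally likely choices, so probability 1/10; weight (1/7)·(1/10) = 1/70 each.
If it is behind door 4 (prior 1/7): the host has 15 equally likely choices, so probability 1/15; weight (1/7)·(1/15) = 1/105.
The weights sum to 1/15.
So P(the car behind door 3 | the host opened door 1 and door 5) = (1/70) / (1/15) = 3/14.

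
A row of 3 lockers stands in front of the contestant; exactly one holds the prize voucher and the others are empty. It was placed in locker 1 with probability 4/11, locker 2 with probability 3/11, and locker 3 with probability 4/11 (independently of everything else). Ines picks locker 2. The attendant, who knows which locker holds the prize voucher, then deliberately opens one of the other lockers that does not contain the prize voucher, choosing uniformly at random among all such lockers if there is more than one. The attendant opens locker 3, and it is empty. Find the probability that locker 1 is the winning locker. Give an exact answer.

8/11

Apply Bayes' rule, conditioning on where the prize voucher actually is.
If it is in locker 1 (prior 4/11): the attendant has no choice, probability 1; weight (4/11)·1 = 4/11.
If it is in locker 2 (prior 3/11): the attendant has 2 equally likely choices, so probability 1/2; weight (3/11)·(1/2) = 3/22.
If it is in locker 3 (prior 4/11): the attendant opened locker 3, so this case is ruled out; weight (4/11)·0 = 0.
The weights sum to 1/2.
So P(the prize voucher in locker 1 | the attendant opened locker 3) = (4/11) / (1/2) = 8/11.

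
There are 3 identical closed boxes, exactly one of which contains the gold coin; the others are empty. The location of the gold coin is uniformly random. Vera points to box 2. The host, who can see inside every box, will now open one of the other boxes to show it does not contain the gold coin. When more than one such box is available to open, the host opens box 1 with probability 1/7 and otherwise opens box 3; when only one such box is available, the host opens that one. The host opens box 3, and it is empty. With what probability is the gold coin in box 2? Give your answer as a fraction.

6/13

Consider each possible location of the gold coin in turn.
If it is in box 1 (prior 1/3): only box 3 is available, probability 1; weight (1/3)·1 = 1/3.
If it is in box 2 (prior 1/3): box 1 is available but not opened, probability 6/7; weight (1/3)·(6/7) = 2/7.
If it is in box 3 (prior 1/3): the host opened box 3, so this case is ruled out; weight (1/3)·0 = 0.
The weights sum to 13/21.
So P(the gold coin in box 2 | the host opened box 3) = (2/7) / (13/21) = 6/13.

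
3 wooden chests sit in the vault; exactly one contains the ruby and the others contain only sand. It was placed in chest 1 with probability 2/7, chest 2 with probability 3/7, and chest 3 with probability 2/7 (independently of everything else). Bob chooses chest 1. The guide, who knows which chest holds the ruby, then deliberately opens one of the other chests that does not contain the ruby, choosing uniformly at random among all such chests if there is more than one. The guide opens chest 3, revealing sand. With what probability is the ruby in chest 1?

1/4

Apply Bayes' rule, conditioning on where the ruby actually is.
If it is in chest 1 (prior 2/7): the guide has 2 equally likely choices, so probability 1/2; weight (2/7)·(1/2) = 1/7.
If it is in chest 2 (prior 3/7): the guide has no choice, probability 1; weight (3/7)·1 = 3/7.
If it is in chest 3 (prior 2/7): the guide opened chest 3, so this case is ruled out; weight (2/7)·0 = 0.
The weights sum to 4/7.
So P(the ruby in chest 1 | the guide opened chest 3) = (1/7) / (4/7) = 1/4.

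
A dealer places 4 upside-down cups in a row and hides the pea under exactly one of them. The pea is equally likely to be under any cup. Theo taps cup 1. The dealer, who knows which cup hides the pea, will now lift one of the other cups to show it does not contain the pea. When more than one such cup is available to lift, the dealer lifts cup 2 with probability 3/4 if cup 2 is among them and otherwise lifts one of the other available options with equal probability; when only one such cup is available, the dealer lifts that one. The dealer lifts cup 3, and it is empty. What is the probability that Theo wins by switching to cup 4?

2/7

Consider each possible location of the pea in turn.
If it is under cup 1 (prior 1/4): cup 2 is available but not opened; cup 3 gets probability (1 − 3/4)/2 = 1/8; weight (1/4)·(1/8) = 1/32.
If it is under cup 2 (prior 1/4): cup 2 holds the prize so is unavailable; the dealer chooses uniformly among the 2 others, probability 1/2; weight (1/4)·(1/2) = 1/8.
If it is under cup 3 (prior 1/4): the dealer opened cup 3, so this case is ruled out; weight (1/4)·0 = 0.
If it is under cup 4 (prior 1/4): cup 2 is available but not opened, probability 1/4; weight (1/4)·(1/4) = 1/16.
The weights sum to 7/32.
So P(the pea under cup 4 | the dealer opened cup 3) = (1/16) / (7/32) = 2/7.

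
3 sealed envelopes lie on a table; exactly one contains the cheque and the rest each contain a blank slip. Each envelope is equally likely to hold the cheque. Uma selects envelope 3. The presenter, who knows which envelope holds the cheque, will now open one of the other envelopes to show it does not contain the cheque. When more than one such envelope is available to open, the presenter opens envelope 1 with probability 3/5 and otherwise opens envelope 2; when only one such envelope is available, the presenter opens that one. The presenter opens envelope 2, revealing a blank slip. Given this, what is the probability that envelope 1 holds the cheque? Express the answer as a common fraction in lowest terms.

Consider each possible location of the cheque in turn.
If it is in envelope 1 (prior 1/3): only envelope 2 is available, probability 1; weight (1/3)·1 = 1/3.
If it is in envelope 2 (prior 1/3): the presenter opened envelope 2, so this case is ruled out; weight (1/3)·0 = 0.
If it is in envelope 3 (prior 1/3): envelope 1 is available but not opened, probability 2/5; weight (1/3)·(2/5) = 2/15.
The weights sum to 7/15.
So P(the cheque in envelope 1 | the presenter opened envelope 2) = (1/3) / (7/15) = 5/7.

5/7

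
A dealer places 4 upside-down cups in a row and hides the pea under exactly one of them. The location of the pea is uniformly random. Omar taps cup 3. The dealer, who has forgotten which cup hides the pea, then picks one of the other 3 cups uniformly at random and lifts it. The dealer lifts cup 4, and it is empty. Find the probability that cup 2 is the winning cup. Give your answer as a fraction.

Consider each possible location of the pea in turn.
If it is under any of cups 1, 2, and 3 (prior 1/4 each): the dealer picks cup 4 with probability 1/3 regardless, and it is not the prize; weight (1/4)·(1/3) = 1/12 each.
If it is under cup 4 (prior 1/4): the dealer opened cup 4, so this case is ruled out; weight (1/4)·0 = 0.
The weights sum to 1/4.
So P(the pea under cup 2 | the dealer opened cup 4) = (1/12) / (1/4) = 1/3.

1/3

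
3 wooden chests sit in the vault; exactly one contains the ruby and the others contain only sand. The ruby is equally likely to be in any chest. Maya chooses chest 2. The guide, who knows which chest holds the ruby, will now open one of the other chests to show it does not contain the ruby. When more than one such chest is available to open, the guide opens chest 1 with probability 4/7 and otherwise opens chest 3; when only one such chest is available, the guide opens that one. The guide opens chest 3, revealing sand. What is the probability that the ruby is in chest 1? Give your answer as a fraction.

Consider each possible location of the ruby in turn.
If it is in chest 1 (prior 1/3): only chest 3 is available, probability 1; weight (1/3)·1 = 1/3.
If it is in chest 2 (prior 1/3): chest 1 is available but not opened, probability 3/7; weight (1/3)·(3/7) = 1/7.
If it is in chest 3 (prior 1/3): the guide opened chest 3, so this case is ruled out; weight (1/3)·0 = 0.
The weights sum to 10/21.
So P(the ruby in chest 1 | the guide opened chest 3) = (1/3) / (10/21) = 7/10.

7/10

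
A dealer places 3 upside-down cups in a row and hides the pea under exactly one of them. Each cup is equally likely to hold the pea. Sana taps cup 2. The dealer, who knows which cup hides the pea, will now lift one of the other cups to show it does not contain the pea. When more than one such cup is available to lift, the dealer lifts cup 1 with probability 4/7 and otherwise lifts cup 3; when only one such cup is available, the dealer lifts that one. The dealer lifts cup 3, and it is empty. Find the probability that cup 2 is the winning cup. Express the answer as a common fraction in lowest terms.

Consider each possible location of the pea in turn.
If it is under cup 1 (prior 1/3): only cup 3 is available, probability 1; weight (1/3)·1 = 1/3.
If it is under cup 2 (prior 1/3): cup 1 is available but not opened, probability 3/7; weight (1/3)·(3/7) = 1/7.
If it is under cup 3 (prior 1/3): the dealer opened cup 3, so this case is ruled out; weight (1/3)·0 = 0.
The weights sum to 10/21.
So P(the pea under cup 2 | the dealer opened cup 3) = (1/7) / (10/21) = 3/10.

3/10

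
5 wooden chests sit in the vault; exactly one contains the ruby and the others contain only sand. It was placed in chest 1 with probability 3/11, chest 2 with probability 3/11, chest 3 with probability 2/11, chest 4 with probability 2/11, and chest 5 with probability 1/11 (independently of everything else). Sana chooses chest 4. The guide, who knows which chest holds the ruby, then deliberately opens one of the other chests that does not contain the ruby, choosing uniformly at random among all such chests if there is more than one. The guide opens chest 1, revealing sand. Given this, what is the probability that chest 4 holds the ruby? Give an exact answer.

1/5

Condition on the true location of the ruby.
If it is in chest 1 (prior 3/11): the guide opened chest 1, so this case is ruled out; weight (3/11)·0 = 0.
If it is in chest 2 (prior 3/11): the guide has 3 equally likely choices, so probability 1/3; weight (3/11)·(1/3) = 1/11.
If it is in chest 3 (prior 2/11): the guide has 3 equally likely choices, so probability 1/3; weight (2/11)·(1/3) = 2/33.
If it is in chest 4 (prior 2/11): the guide has 4 equally likely choices, so probability 1/4; weight (2/11)·(1/4) = 1/22.
If it is in chest 5 (prior 1/11): the guide has 3 equally likely choices, so probability 1/3; weight (1/11)·(1/3) = 1/33.
The weights sum to 5/22.
So P(the ruby in chest 4 | the guide opened chest 1) = (1/22) / (5/22) = 1/5.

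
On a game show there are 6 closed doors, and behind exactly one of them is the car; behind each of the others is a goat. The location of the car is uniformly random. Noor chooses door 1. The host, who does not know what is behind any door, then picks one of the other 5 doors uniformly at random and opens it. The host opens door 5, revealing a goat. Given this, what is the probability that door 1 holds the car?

Apply Bayes' rule, conditioning on where the car actually is.
If it is behind any of doors 1, 2, 3, 4, and 6 (prior 1/6 each): the host picks door 5 with probability 1/5 regardless, and it is not the prize; weight (1/6)·(1/5) = 1/30 each.
If it is behind door 5 (prior 1/6): the host opened door 5, so this case is ruled out; weight (1/6)·0 = 0.
The weights sum to 1/6.
So P(the car behind door 1 | the host opened door 5) = (1/30) / (1/6) = 1/5.

1/5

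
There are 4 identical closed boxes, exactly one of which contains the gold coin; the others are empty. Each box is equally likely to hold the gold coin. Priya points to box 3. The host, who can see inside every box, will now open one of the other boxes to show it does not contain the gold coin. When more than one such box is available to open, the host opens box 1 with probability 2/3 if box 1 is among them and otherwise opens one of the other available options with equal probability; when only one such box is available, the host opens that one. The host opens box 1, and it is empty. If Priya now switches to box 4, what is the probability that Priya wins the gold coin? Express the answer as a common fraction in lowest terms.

Condition on the true location of the gold coin.
If it is in box 1 (prior 1/4): the host opened box 1, so this case is ruled out; weight (1/4)·0 = 0.
If it is in any of boxes 2, 3, and 4 (prior 1/4 each): box 1 is available, opened with probability 2/3; weight (1/4)·(2/3) = 1/6 each.
The weights sum to 1/2.
So P(the gold coin in box 4 | the host opened box 1) = (1/6) / (1/2) = 1/3.

1/3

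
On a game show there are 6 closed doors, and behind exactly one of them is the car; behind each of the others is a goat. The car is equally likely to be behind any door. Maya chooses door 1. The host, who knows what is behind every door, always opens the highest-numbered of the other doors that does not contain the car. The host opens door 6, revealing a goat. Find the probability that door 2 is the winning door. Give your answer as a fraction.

1/5

Consider each possible location of the car in turn.
If it is behind any of doors 1, 2, 3, 4, and 5 (prior 1/6 each): door 6 is the highest-numbered option available, probability 1; weight (1/6)·1 = 1/6 each.
If it is behind door 6 (prior 1/6): the host opened door 6, so this case is ruled out; weight (1/6)·0 = 0.
The weights sum to 5/6.
So P(the car behind door 2 | the host opened door 6) = (1/6) / (5/6) = 1/5.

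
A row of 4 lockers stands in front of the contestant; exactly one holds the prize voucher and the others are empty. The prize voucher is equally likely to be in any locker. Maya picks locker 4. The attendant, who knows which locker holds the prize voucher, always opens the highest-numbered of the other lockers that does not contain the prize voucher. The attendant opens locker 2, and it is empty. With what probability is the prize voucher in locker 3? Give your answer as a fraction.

Condition on the true location of the prize voucher.
If it is in either of lockers 1 and 4 (prior 1/4 each): the attendant would have opened locker 3 instead, probability 0; weight (1/4)·0 = 0 each.
If it is in locker 2 (prior 1/4): the attendant opened locker 2, so this case is ruled out; weight (1/4)·0 = 0.
If it is in locker 3 (prior 1/4): locker 2 is the highest-numbered option available, probability 1; weight (1/4)·1 = 1/4.
The weights sum to 1/4.
So P(the prize voucher in locker 3 | the attendant opened locker 2) = (1/4) / (1/4) = 1.

1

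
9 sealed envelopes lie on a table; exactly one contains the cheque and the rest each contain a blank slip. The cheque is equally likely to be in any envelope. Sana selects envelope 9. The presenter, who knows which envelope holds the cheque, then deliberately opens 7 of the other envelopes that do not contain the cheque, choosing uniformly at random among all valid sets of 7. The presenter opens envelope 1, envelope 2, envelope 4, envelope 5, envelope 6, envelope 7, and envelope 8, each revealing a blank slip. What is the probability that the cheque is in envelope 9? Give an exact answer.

Apply Bayes' rule, conditioning on where the cheque actually is.
If it is in any of envelopes 1, 2, 4, 5, 6, 7, and 8 (prior 1/9 each): that envelope was opened and seen not to hold the prize — ruled out; weight (1/9)·0 = 0 each.
If it is in envelope 3 (prior 1/9): the presenter has no choice, probability 1; weight (1/9)·1 = 1/9.
If it is in envelope 9 (prior 1/9): the presenter has 8 equally likely choices, so probability 1/8; weight (1/9)·(1/8) = 1/72.
The weights sum to 1/8.
So P(the cheque in envelope 9 | the presenter opened envelope 1, envelope 2, envelope 4, envelope 5, envelope 6, envelope 7, and envelope 8) = (1/72) / (1/8) = 1/9.

1/9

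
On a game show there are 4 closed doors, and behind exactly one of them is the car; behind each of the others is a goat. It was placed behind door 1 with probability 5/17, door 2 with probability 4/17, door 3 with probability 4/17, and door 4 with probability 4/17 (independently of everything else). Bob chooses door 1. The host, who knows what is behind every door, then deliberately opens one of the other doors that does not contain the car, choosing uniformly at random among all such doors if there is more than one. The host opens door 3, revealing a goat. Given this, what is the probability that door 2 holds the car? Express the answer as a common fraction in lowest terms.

Condition on the true location of the car.
If it is behind door 1 (prior 5/17): the host has 3 equally likely choices, so probability 1/3; weight (5/17)·(1/3) = 5/51.
If it is behind either of doors 2 and 4 (prior 4/17 each): the host has 2 equally likely choices, so probability 1/2; weight (4/17)·(1/2) = 2/17 each.
If it is behind door 3 (prior 4/17): the host opened door 3, so this case is ruled out; weight (4/17)·0 = 0.
The weights sum to 1/3.
So P(the car behind door 2 | the host opened door 3) = (2/17) / (1/3) = 6/17.

6/17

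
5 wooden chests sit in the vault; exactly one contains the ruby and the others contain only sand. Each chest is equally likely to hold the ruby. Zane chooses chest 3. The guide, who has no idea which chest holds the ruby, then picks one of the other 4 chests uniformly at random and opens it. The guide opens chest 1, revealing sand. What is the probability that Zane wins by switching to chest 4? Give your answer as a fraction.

Because the guide chose which chest to open without knowing where the ruby is, the choice is independent of the prize location. Learning that chest 1 does not hold the ruby simply rules out that one location and leaves the remaining 4 chests still equally likely by symmetry.
So P(the ruby in chest 4) = 1/4.

1/4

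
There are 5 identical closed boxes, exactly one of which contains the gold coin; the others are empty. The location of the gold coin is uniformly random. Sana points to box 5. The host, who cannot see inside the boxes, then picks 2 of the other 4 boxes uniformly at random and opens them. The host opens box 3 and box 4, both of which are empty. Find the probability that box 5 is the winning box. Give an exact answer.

1/3

Apply Bayes' rule, conditioning on where the gold coin actually is.
If it is in any of boxes 1, 2, and 5 (prior 1/5 each): the host picks exactly this set with probability 1/6 regardless, and none is the prize; weight (1/5)·(1/6) = 1/30 each.
If it is in either of boxes 3 and 4 (prior 1/5 each): that box was opened and seen not to hold the prize — ruled out; weight (1/5)·0 = 0 each.
The weights sum to 1/10.
So P(the gold coin in box 5 | the host opened box 3 and box 4) = (1/30) / (1/10) = 1/3.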